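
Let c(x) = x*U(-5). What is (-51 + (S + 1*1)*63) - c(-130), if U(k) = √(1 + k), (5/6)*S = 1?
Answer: 438/5 + 260*I ≈ 87.6 + 260.0*I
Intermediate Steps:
S = 6/5 (S = (6/5)*1 = 6/5 ≈ 1.2000)
c(x) = 2*I*x (c(x) = x*√(1 - 5) = x*√(-4) = x*(2*I) = 2*I*x)
(-51 + (S + 1*1)*63) - c(-130) = (-51 + (6/5 + 1*1)*63) - 2*I*(-130) = (-51 + (6/5 + 1)*63) - (-260)*I = (-51 + (11/5)*63) + 260*I = (-51 + 693/5) + 260*I = 438/5 + 260*I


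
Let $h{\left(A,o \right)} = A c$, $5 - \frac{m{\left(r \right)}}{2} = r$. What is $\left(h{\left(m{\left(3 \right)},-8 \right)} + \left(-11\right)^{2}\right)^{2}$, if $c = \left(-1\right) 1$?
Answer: $13689$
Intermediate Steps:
$c = -1$
$m{\left(r \right)} = 10 - 2 r$
$h{\left(A,o \right)} = - A$ ($h{\left(A,o \right)} = A \left(-1\right) = - A$)
$\left(h{\left(m{\left(3 \right)},-8 \right)} + \left(-11\right)^{2}\right)^{2} = \left(- (10 - 6) + \left(-11\right)^{2}\right)^{2} = \left(- (10 - 6) + 121\right)^{2} = \left(\left(-1\right) 4 + 121\right)^{2} = \left(-4 + 121\right)^{2} = 117^{2} = 13689$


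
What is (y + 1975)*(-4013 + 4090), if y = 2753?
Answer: 364056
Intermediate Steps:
(y + 1975)*(-4013 + 4090) = (2753 + 1975)*(-4013 + 4090) = 4728*77 = 364056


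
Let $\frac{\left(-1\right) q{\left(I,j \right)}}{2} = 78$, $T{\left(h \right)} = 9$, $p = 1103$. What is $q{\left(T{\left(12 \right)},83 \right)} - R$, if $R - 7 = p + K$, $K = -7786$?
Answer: $6520$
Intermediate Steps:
$q{\left(I,j \right)} = -156$ ($q{\left(I,j \right)} = \left(-2\right) 78 = -156$)
$R = -6676$ ($R = 7 + \left(1103 - 7786\right) = 7 - 6683 = -6676$)
$q{\left(T{\left(12 \right)},83 \right)} - R = -156 - -6676 = -156 + 6676 = 6520$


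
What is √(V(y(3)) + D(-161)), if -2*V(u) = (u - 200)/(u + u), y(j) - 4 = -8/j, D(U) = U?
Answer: 3*I*√55/2 ≈ 11.124*I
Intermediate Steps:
y(j) = 4 - 8/j
V(u) = -(-200 + u)/(4*u) (V(u) = -(u - 200)/(2*(u + u)) = -(-200 + u)/(2*(2*u)) = -(-200 + u)*1/(2*u)/2 = -(-200 + u)/(4*u))
√(V(y(3)) + D(-161)) = √((200 - (4 - 8/3))/(4*(4 - 8/3)) - 161) = √((200 - 1*4/3)/(4*(4/3)) - 161) = √((¼)*(¾)*(200 - 4/3) - 161) = √((¼)*(¾)*(596/3) - 161) = √(149/4 - 161) = √(-495/4) = 3*I*√55/2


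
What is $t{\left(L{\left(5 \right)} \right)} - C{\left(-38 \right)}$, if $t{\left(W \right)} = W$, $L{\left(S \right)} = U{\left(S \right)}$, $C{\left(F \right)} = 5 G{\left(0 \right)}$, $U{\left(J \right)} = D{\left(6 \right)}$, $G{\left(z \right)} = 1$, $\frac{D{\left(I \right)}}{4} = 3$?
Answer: $7$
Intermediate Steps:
$D{\left(I \right)} = 12$ ($D{\left(I \right)} = 4 \cdot 3 = 12$)
$U{\left(J \right)} = 12$
$C{\left(F \right)} = 5$ ($C{\left(F \right)} = 5 \cdot 1 = 5$)
$L{\left(S \right)} = 12$
$t{\left(L{\left(5 \right)} \right)} - C{\left(-38 \right)} = 12 - 5 = 7$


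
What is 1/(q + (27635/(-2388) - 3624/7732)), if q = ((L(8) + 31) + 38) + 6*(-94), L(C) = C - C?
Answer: -4616004/2340503963 ≈ -0.0019722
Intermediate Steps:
L(C) = 0
q = -495 (q = ((0 + 31) + 38) + 6*(-94) = (31 + 38) - 564 = 69 - 564 = -495)
1/(q + (27635/(-2388) - 3624/7732)) = 1/(-495 + (27635/(-2388) - 3624/7732)) = 1/(-495 + (27635*(-1/2388) - 3624*1/7732)) = 1/(-495 + (-27635/2388 - 906/1933)) = 1/(-495 - 55581983/4616004) = 1/(-2340503963/4616004) = -4616004/2340503963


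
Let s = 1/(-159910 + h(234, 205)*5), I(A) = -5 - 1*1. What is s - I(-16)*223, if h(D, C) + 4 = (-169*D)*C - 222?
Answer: 54450833219/40695690 ≈ 1338.0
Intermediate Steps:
I(A) = -6 (I(A) = -5 - 1 = -6)
h(D, C) = -226 - 169*C*D (h(D, C) = -4 + ((-169*D)*C - 222) = -4 + (-169*C*D - 222) = -4 + (-222 - 169*C*D) = -226 - 169*C*D)
s = -1/40695690 (s = 1/(-159910 + (-226 - 169*205*234)*5) = 1/(-159910 + (-226 - 8106930)*5) = 1/(-159910 - 8107156*5) = 1/(-159910 - 40535780) = 1/(-40695690) = -1/40695690 ≈ -2.4573e-8)
s - I(-16)*223 = -1/40695690 - (-6)*223 = -1/40695690 - 1*(-1338) = -1/40695690 + 1338 = 54450833219/40695690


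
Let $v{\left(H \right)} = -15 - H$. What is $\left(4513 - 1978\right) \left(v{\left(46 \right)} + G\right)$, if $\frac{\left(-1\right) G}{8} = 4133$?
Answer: $-83971875$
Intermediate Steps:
$G = -33064$ ($G = \left(-8\right) 4133 = -33064$)
$\left(4513 - 1978\right) \left(v{\left(46 \right)} + G\right) = \left(4513 - 1978\right) \left(\left(-15 - 46\right) - 33064\right) = 2535 \left(\left(-15 - 46\right) - 33064\right) = 2535 \left(-61 - 33064\right) = 2535 \left(-33125\right) = -83971875$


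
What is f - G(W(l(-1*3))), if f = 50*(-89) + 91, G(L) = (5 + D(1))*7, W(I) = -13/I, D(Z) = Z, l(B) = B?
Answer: -4401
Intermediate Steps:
G(L) = 42 (G(L) = (5 + 1)*7 = 6*7 = 42)
f = -4359 (f = -4450 + 91 = -4359)
f - G(W(l(-1*3))) = -4359 - 1*42 = -4359 - 42 = -4401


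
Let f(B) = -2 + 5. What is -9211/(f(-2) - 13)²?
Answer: -9211/100 ≈ -92.110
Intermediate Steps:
f(B) = 3
-9211/(f(-2) - 13)² = -9211/(3 - 13)² = -9211/((-10)²) = -9211/100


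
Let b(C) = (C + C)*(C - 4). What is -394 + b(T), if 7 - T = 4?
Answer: -400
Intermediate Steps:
T = 3 (T = 7 - 1*4 = 7 - 4 = 3)
b(C) = 2*C*(-4 + C) (b(C) = (2*C)*(-4 + C) = 2*C*(-4 + C))
-394 + b(T) = -394 + 2*3*(-4 + 3) = -394 + 2*3*(-1) = -394 - 6 = -400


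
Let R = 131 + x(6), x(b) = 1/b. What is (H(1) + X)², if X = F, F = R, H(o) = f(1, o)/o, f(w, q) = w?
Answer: 628849/36 ≈ 17468.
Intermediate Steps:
R = 787/6 (R = 131 + 1/6 = 131 + ⅙ = 787/6 ≈ 131.17)
H(o) = 1/o
F = 787/6 ≈ 131.17
X = 787/6 ≈ 131.17
(H(1) + X)² = (1/1 + 787/6)² = (1 + 787/6)² = (793/6)² = 628849/36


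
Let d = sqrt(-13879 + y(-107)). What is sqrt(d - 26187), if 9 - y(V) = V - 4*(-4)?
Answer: sqrt(-26187 + 3*I*sqrt(1531)) ≈ 0.3627 + 161.82*I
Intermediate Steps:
y(V) = -7 - V (y(V) = 9 - (V - 4*(-4)) = 9 - (V + 16) = 9 - (16 + V) = 9 + (-16 - V) = -7 - V)
d = 3*I*sqrt(1531) (d = sqrt(-13879 + (-7 - 1*(-107))) = sqrt(-13879 + (-7 + 107)) = sqrt(-13879 + 100) = sqrt(-13779) = 3*I*sqrt(1531) ≈ 117.38*I)
sqrt(d - 26187) = sqrt(3*I*sqrt(1531) - 26187) = sqrt(-26187 + 3*I*sqrt(1531))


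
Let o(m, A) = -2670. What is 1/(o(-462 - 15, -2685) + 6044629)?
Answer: 1/6041959 ≈ 1.6551e-7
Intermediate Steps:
1/(o(-462 - 15, -2685) + 6044629) = 1/(-2670 + 6044629) = 1/6041959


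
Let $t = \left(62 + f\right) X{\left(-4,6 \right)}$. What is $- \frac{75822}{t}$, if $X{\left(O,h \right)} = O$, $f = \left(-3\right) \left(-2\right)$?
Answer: $\frac{37911}{136} \approx 278.76$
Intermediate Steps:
$f = 6$
$t = -272$ ($t = \left(62 + 6\right) \left(-4\right) = 68 \left(-4\right) = -272$)
$- \frac{75822}{t} = - \frac{75822}{-272} = \left(-75822\right) \left(- \frac{1}{272}\right) = \frac{37911}{136}$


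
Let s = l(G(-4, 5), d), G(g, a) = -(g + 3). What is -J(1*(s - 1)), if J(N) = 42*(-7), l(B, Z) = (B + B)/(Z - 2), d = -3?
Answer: 294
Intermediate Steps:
G(g, a) = -3 - g (G(g, a) = -(3 + g) = -3 - g)
l(B, Z) = 2*B/(-2 + Z) (l(B, Z) = (2*B)/(-2 + Z) = 2*B/(-2 + Z))
s = -⅖ (s = 2*(-3 - 1*(-4))/(-2 - 3) = 2*(-3 + 4)/(-5) = 2*1*(-⅕) = -⅖ ≈ -0.40000)
J(N) = -294
-J(1*(s - 1)) = -1*(-294) = 294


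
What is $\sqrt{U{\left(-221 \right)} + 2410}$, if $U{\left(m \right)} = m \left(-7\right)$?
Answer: $\sqrt{3957} \approx 62.905$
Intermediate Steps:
$U{\left(m \right)} = - 7 m$
$\sqrt{U{\left(-221 \right)} + 2410} = \sqrt{\left(-7\right) \left(-221\right) + 2410} = \sqrt{1547 + 2410} = \sqrt{3957}$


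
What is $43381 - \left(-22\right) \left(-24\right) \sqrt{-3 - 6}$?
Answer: $43381 - 1584 i \approx 43381.0 - 1584.0 i$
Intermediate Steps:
$43381 - \left(-22\right) \left(-24\right) \sqrt{-3 - 6} = 43381 - 528 \sqrt{-9} = 43381 - 528 \cdot 3 i = 43381 - 1584 i$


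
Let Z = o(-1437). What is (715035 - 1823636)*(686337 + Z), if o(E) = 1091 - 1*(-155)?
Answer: -762255201383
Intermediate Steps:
o(E) = 1246 (o(E) = 1091 + 155 = 1246)
Z = 1246
(715035 - 1823636)*(686337 + Z) = (715035 - 1823636)*(686337 + 1246) = -1108601*687583 = -762255201383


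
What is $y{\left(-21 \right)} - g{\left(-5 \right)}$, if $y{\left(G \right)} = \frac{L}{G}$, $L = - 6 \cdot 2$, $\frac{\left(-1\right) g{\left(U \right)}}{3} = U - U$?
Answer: $\frac{4}{7} \approx 0.57143$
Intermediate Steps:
$g{\left(U \right)} = 0$ ($g{\left(U \right)} = - 3 \left(U - U\right) = \left(-3\right) 0 = 0$)
$L = -12$ ($L = \left(-1\right) 12 = -12$)
$y{\left(G \right)} = - \frac{12}{G}$
$y{\left(-21 \right)} - g{\left(-5 \right)} = - \frac{12}{-21} - 0 = \left(-12\right) \left(- \frac{1}{21}\right) + 0 = \frac{4}{7} + 0 = \frac{4}{7}$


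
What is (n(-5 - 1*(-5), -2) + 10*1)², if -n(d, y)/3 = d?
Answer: 100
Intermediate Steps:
n(d, y) = -3*d
(n(-5 - 1*(-5), -2) + 10*1)² = (-3*(-5 - 1*(-5)) + 10*1)² = (-3*(-5 + 5) + 10)² = (-3*0 + 10)² = (0 + 10)² = 10² = 100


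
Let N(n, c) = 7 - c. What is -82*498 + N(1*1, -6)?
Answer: -40823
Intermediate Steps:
-82*498 + N(1*1, -6) = -82*498 + (7 - 1*(-6)) = -40836 + (7 + 6) = -40836 + 13 = -40823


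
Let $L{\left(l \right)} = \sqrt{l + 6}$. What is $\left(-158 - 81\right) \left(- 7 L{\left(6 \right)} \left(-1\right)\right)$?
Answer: $- 3346 \sqrt{3} \approx -5795.4$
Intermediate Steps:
$L{\left(l \right)} = \sqrt{6 + l}$
$\left(-158 - 81\right) \left(- 7 L{\left(6 \right)} \left(-1\right)\right) = \left(-158 - 81\right) \left(- 7 \sqrt{6 + 6} \left(-1\right)\right) = - 239 \left(- 7 \sqrt{12} \left(-1\right)\right) = - 239 \left(- 7 \cdot 2 \sqrt{3} \left(-1\right)\right) = - 239 \left(- 7 \left(- 2 \sqrt{3}\right)\right) = - 239 \cdot 14 \sqrt{3} = - 3346 \sqrt{3}$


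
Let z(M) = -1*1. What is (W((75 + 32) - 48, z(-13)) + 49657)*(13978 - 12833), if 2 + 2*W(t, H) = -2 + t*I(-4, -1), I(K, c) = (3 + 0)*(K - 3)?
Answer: 112291295/2 ≈ 5.6146e+7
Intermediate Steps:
z(M) = -1
I(K, c) = -9 + 3*K (I(K, c) = 3*(-3 + K) = -9 + 3*K)
W(t, H) = -2 - 21*t/2 (W(t, H) = -1 + (-2 + t*(-9 + 3*(-4)))/2 = -1 + (-2 + t*(-9 - 12))/2 = -1 + (-2 + t*(-21))/2 = -1 + (-2 - 21*t)/2 = -1 + (-1 - 21*t/2) = -2 - 21*t/2)
(W((75 + 32) - 48, z(-13)) + 49657)*(13978 - 12833) = ((-2 - 21*((75 + 32) - 48)/2) + 49657)*(13978 - 12833) = ((-2 - 21*(107 - 48)/2) + 49657)*1145 = ((-2 - 21/2*59) + 49657)*1145 = ((-2 - 1239/2) + 49657)*1145 = (-1243/2 + 49657)*1145 = (98071/2)*1145 = 112291295/2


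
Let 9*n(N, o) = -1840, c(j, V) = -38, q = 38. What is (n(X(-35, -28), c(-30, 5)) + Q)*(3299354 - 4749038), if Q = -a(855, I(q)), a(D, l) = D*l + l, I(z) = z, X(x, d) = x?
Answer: 47451700992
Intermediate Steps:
a(D, l) = l + D*l
n(N, o) = -1840/9 (n(N, o) = (1/9)*(-1840) = -1840/9)
Q = -32528 (Q = -38*(1 + 855) = -38*856 = -1*32528 = -32528)
(n(X(-35, -28), c(-30, 5)) + Q)*(3299354 - 4749038) = (-1840/9 - 32528)*(3299354 - 4749038) = -294592/9*(-1449684) = 47451700992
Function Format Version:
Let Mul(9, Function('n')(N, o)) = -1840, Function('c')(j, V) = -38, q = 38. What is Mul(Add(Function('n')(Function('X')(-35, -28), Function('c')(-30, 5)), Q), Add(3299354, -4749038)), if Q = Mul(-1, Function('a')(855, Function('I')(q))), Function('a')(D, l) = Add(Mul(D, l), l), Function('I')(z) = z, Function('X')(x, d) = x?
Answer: 47451700992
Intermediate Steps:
Function('a')(D, l) = Add(l, Mul(D, l))
Function('n')(N, o) = Rational(-1840, 9) (Function('n')(N, o) = Mul(Rational(1, 9), -1840) = Rational(-1840, 9))
Q = -32528 (Q = Mul(-1, Mul(38, Add(1, 855))) = Mul(-1, Mul(38, 856)) = Mul(-1, 32528) = -32528)
Mul(Add(Function('n')(Function('X')(-35, -28), Function('c')(-30, 5)), Q), Add(3299354, -4749038)) = Mul(Add(Rational(-1840, 9), -32528), Add(3299354, -4749038)) = Mul(Rational(-294592, 9), -1449684) = 47451700992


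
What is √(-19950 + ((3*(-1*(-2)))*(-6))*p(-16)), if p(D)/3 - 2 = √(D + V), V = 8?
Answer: √(-20166 - 216*I*√2) ≈ 1.076 - 142.01*I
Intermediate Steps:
p(D) = 6 + 3*√(8 + D) (p(D) = 6 + 3*√(D + 8) = 6 + 3*√(8 + D))
√(-19950 + ((3*(-1*(-2)))*(-6))*p(-16)) = √(-19950 + ((3*(-1*(-2)))*(-6))*(6 + 3*√(8 - 16))) = √(-19950 + ((3*2)*(-6))*(6 + 3*√(-8))) = √(-19950 + (6*(-6))*(6 + 3*(2*I*√2))) = √(-19950 - 36*(6 + 6*I*√2)) = √(-19950 + (-216 - 216*I*√2)) = √(-20166 - 216*I*√2)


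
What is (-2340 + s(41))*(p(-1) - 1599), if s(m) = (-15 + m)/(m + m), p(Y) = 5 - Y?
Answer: 152811711/41 ≈ 3.7271e+6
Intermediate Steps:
s(m) = (-15 + m)/(2*m) (s(m) = (-15 + m)/((2*m)) = (-15 + m)*(1/(2*m)) = (-15 + m)/(2*m))
(-2340 + s(41))*(p(-1) - 1599) = (-2340 + (½)*(-15 + 41)/41)*((5 - 1*(-1)) - 1599) = (-2340 + (½)*(1/41)*26)*((5 + 1) - 1599) = (-2340 + 13/41)*(6 - 1599) = -95927/41*(-1593) = 152811711/41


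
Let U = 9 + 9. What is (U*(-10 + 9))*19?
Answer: -342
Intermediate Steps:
U = 18
(U*(-10 + 9))*19 = (18*(-10 + 9))*19 = (18*(-1))*19 = -18*19 = -342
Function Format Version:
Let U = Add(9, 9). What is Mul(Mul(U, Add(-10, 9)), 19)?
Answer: -342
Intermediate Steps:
U = 18
Mul(Mul(U, Add(-10, 9)), 19) = Mul(Mul(18, Add(-10, 9)), 19) = Mul(Mul(18, -1), 19) = Mul(-18, 19) = -342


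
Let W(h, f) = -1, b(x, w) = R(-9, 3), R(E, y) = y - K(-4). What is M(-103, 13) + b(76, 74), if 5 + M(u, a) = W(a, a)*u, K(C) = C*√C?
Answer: 101 + 8*I ≈ 101.0 + 8.0*I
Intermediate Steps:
K(C) = C^(3/2)
R(E, y) = y + 8*I (R(E, y) = y - (-4)^(3/2) = y - (-8)*I = y + 8*I)
b(x, w) = 3 + 8*I
M(u, a) = -5 - u
M(-103, 13) + b(76, 74) = (-5 - 1*(-103)) + (3 + 8*I) = (-5 + 103) + (3 + 8*I) = 98 + (3 + 8*I) = 101 + 8*I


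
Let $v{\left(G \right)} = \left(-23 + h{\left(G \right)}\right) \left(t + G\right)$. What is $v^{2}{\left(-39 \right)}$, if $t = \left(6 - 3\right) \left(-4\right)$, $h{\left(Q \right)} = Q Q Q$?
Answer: $9159351179364$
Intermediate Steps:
$h{\left(Q \right)} = Q^{3}$ ($h{\left(Q \right)} = Q^{2} Q = Q^{3}$)
$t = -12$ ($t = 3 \left(-4\right) = -12$)
$v{\left(G \right)} = \left(-23 + G^{3}\right) \left(-12 + G\right)$
$v^{2}{\left(-39 \right)} = \left(276 + \left(-39\right)^{4} - -897 - 12 \left(-39\right)^{3}\right)^{2} = \left(276 + 2313441 + 897 - -711828\right)^{2} = \left(276 + 2313441 + 897 + 711828\right)^{2} = 3026442^{2} = 9159351179364$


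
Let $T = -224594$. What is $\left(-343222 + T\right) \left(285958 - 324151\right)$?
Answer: $21686596488$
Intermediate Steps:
$\left(-343222 + T\right) \left(285958 - 324151\right) = \left(-343222 - 224594\right) \left(285958 - 324151\right) = \left(-567816\right) \left(-38193\right) = 21686596488$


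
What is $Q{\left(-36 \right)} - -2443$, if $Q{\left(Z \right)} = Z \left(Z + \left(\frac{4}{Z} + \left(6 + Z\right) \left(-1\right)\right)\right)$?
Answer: $2663$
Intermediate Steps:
$Q{\left(Z \right)} = Z \left(-6 + \frac{4}{Z}\right)$ ($Q{\left(Z \right)} = Z \left(Z - \left(6 + Z - \frac{4}{Z}\right)\right) = Z \left(-6 + \frac{4}{Z}\right)$)
$Q{\left(-36 \right)} - -2443 = \left(4 - -216\right) - -2443 = \left(4 + 216\right) + 2443 = 220 + 2443 = 2663$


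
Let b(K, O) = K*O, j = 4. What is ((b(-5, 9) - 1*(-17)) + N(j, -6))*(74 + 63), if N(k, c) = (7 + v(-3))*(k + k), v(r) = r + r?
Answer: -2740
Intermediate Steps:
v(r) = 2*r
N(k, c) = 2*k (N(k, c) = (7 + 2*(-3))*(k + k) = (7 - 6)*(2*k) = 1*(2*k) = 2*k)
((b(-5, 9) - 1*(-17)) + N(j, -6))*(74 + 63) = ((-5*9 - 1*(-17)) + 2*4)*(74 + 63) = ((-45 + 17) + 8)*137 = (-28 + 8)*137 = -20*137 = -2740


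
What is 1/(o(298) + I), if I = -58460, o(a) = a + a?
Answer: -1/57864 ≈ -1.7282e-5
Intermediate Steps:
o(a) = 2*a
1/(o(298) + I) = 1/(2*298 - 58460) = 1/(596 - 58460) = 1/(-57864) = -1/57864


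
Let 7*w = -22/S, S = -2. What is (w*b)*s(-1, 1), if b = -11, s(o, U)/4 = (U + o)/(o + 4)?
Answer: 0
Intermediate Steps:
s(o, U) = 4*(U + o)/(4 + o) (s(o, U) = 4*((U + o)/(o + 4)) = 4*((U + o)/(4 + o)) = 4*(U + o)/(4 + o))
w = 11/7 (w = (-22/(-2))/7 = (-22*(-½))/7 = (⅐)*11 = 11/7 ≈ 1.5714)
(w*b)*s(-1, 1) = ((11/7)*(-11))*(4*(1 - 1)/(4 - 1)) = -484*0/(7*3) = -121/7*0 = 0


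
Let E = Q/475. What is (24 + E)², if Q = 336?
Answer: 137733696/225625 ≈ 610.45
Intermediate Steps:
E = 336/475 ≈ 0.70737
(24 + E)² = (24 + 336/475)² = (11736/475)² = 137733696/225625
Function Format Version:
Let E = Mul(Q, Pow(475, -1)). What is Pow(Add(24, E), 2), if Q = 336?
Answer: Rational(137733696, 225625) ≈ 610.45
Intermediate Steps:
E = Rational(336, 475) (E = Mul(336, Pow(475, -1)) = Mul(336, Rational(1, 475)) = Rational(336, 475) ≈ 0.70737)
Pow(Add(24, E), 2) = Pow(Add(24, Rational(336, 475)), 2) = Pow(Rational(11736, 475), 2) = Rational(137733696, 225625)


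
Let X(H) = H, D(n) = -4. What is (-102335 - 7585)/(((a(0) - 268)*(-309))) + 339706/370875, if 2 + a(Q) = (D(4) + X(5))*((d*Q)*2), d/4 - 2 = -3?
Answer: -138054538/343801125 ≈ -0.40155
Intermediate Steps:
d = -4 (d = 8 + 4*(-3) = 8 - 12 = -4)
a(Q) = -2 - 8*Q (a(Q) = -2 + (-4 + 5)*(-4*Q*2) = -2 + 1*(-8*Q) = -2 - 8*Q)
(-102335 - 7585)/(((a(0) - 268)*(-309))) + 339706/370875 = (-102335 - 7585)/((((-2 - 8*0) - 268)*(-309))) + 339706/370875 = -109920*(-1/(309*((-2 + 0) - 268))) + 339706*(1/370875) = -109920*(-1/(309*(-2 - 268))) + 339706/370875 = -109920/((-270*(-309))) + 339706/370875 = -109920/83430 + 339706/370875 = -109920*1/83430 + 339706/370875 = -3664/2781 + 339706/370875 = -138054538/343801125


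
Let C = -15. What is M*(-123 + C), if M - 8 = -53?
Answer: 6210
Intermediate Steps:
M = -45 (M = 8 - 53 = -45)
M*(-123 + C) = -45*(-123 - 15) = -45*(-138) = 6210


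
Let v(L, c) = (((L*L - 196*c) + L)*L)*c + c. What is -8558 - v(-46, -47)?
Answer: -24400195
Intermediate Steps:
v(L, c) = c + L*c*(L + L² - 196*c) (v(L, c) = (((L² - 196*c) + L)*L)*c + c = ((L + L² - 196*c)*L)*c + c = (L*(L + L² - 196*c))*c + c = L*c*(L + L² - 196*c) + c = c + L*c*(L + L² - 196*c))
-8558 - v(-46, -47) = -8558 - (-47)*(1 + (-46)² + (-46)³ - 196*(-46)*(-47)) = -8558 - (-47)*(1 + 2116 - 97336 - 423752) = -8558 - (-47)*(-518971) = -8558 - 1*24391637 = -8558 - 24391637 = -24400195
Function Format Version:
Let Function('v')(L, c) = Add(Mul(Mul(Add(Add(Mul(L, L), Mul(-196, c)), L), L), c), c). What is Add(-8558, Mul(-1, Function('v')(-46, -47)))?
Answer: -24400195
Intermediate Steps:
Function('v')(L, c) = Add(c, Mul(L, c, Add(L, Pow(L, 2), Mul(-196, c)))) (Function('v')(L, c) = Add(Mul(Mul(Add(Add(Pow(L, 2), Mul(-196, c)), L), L), c), c) = Add(Mul(Mul(Add(L, Pow(L, 2), Mul(-196, c)), L), c), c) = Add(Mul(Mul(L, Add(L, Pow(L, 2), Mul(-196, c))), c), c) = Add(Mul(L, c, Add(L, Pow(L, 2), Mul(-196, c))), c) = Add(c, Mul(L, c, Add(L, Pow(L, 2), Mul(-196, c)))))
Add(-8558, Mul(-1, Function('v')(-46, -47))) = Add(-8558, Mul(-1, Mul(-47, Add(1, Pow(-46, 2), Pow(-46, 3), Mul(-196, -46, -47))))) = Add(-8558, Mul(-1, Mul(-47, Add(1, 2116, -97336, -423752)))) = Add(-8558, Mul(-1, Mul(-47, -518971))) = Add(-8558, Mul(-1, 24391637)) = Add(-8558, -24391637) = -24400195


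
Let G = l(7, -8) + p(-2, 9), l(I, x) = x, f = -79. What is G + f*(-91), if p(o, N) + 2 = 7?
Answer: 7186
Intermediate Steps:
p(o, N) = 5 (p(o, N) = -2 + 7 = 5)
G = -3 (G = -8 + 5 = -3)
G + f*(-91) = -3 - 79*(-91) = -3 + 7189 = 7186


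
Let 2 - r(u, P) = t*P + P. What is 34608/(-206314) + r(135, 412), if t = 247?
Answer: -10539980622/103157 ≈ -1.0217e+5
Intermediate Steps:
r(u, P) = 2 - 248*P (r(u, P) = 2 - (247*P + P) = 2 - 248*P)
34608/(-206314) + r(135, 412) = 34608/(-206314) + (2 - 248*412) = 34608*(-1/206314) + (2 - 102176) = -17304/103157 - 102174 = -10539980622/103157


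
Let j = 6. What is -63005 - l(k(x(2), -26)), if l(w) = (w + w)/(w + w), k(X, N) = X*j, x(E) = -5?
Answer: -63006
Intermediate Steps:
k(X, N) = 6*X (k(X, N) = X*6 = 6*X)
l(w) = 1 (l(w) = (2*w)/((2*w)) = (2*w)*(1/(2*w)) = 1)
-63005 - l(k(x(2), -26)) = -63005 - 1*1 = -63005 - 1 = -63006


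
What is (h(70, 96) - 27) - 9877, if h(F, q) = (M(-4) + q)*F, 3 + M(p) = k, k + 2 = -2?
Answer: -3674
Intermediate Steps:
k = -4 (k = -2 - 2 = -4)
M(p) = -7 (M(p) = -3 - 4 = -7)
h(F, q) = F*(-7 + q) (h(F, q) = (-7 + q)*F = F*(-7 + q))
(h(70, 96) - 27) - 9877 = (70*(-7 + 96) - 27) - 9877 = (70*89 - 27) - 9877 = (6230 - 27) - 9877 = 6203 - 9877 = -3674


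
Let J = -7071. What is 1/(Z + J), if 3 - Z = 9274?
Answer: -1/16342 ≈ -6.1192e-5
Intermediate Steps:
Z = -9271 (Z = 3 - 1*9274 = 3 - 9274 = -9271)
1/(Z + J) = 1/(-9271 - 7071) = 1/(-16342) = -1/16342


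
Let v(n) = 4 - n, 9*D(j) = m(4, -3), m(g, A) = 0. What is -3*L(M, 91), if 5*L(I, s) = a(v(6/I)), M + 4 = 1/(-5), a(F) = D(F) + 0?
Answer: 0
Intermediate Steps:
D(j) = 0 (D(j) = (⅑)*0 = 0)
a(F) = 0 (a(F) = 0 + 0 = 0)
M = -21/5 (M = -4 + 1/(-5) = -4 - ⅕ = -21/5 ≈ -4.2000)
L(I, s) = 0 (L(I, s) = (⅕)*0 = 0)
-3*L(M, 91) = -3*0 = 0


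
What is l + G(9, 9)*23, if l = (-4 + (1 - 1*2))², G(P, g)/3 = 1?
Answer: 94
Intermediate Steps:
G(P, g) = 3 (G(P, g) = 3*1 = 3)
l = 25 (l = (-4 + (1 - 2))² = (-4 - 1)² = (-5)² = 25)
l + G(9, 9)*23 = 25 + 3*23 = 25 + 69 = 94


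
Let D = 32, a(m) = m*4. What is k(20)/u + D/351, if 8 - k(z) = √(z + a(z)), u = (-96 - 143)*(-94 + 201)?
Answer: 819038/8976123 ≈ 0.091246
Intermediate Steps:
a(m) = 4*m
u = -25573 (u = -239*107 = -25573)
k(z) = 8 - √5*√z (k(z) = 8 - √(z + 4*z) = 8 - √(5*z) = 8 - √5*√z)
k(20)/u + D/351 = (8 - √5*√20)/(-25573) + 32/351 = (8 - √5*2*√5)*(-1/25573) + 32*(1/351) = (8 - 10)*(-1/25573) + 32/351 = -2*(-1/25573) + 32/351 = 2/25573 + 32/351 = 819038/8976123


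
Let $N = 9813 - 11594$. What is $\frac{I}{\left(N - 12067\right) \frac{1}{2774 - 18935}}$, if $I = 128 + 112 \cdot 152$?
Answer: $\frac{11549728}{577} \approx 20017.0$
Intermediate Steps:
$N = -1781$
$I = 17152$ ($I = 128 + 17024 = 17152$)
$\frac{I}{\left(N - 12067\right) \frac{1}{2774 - 18935}} = \frac{17152}{\left(-1781 - 12067\right) \frac{1}{2774 - 18935}} = \frac{17152}{\left(-13848\right) \frac{1}{-16161}} = \frac{17152}{\left(-13848\right) \left(- \frac{1}{16161}\right)} = \frac{17152}{\frac{4616}{5387}} = 17152 \cdot \frac{5387}{4616} = \frac{11549728}{577}$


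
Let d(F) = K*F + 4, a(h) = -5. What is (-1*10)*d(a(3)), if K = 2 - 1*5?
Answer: -190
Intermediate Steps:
K = -3 (K = 2 - 5 = -3)
d(F) = 4 - 3*F (d(F) = -3*F + 4 = 4 - 3*F)
(-1*10)*d(a(3)) = (-1*10)*(4 - 3*(-5)) = -10*(4 + 15) = -10*19 = -190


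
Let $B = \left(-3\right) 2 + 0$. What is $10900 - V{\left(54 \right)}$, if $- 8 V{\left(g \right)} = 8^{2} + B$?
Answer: $\frac{43629}{4} \approx 10907.0$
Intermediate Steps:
$B = -6$ ($B = -6 + 0 = -6$)
$V{\left(g \right)} = - \frac{29}{4}$ ($V{\left(g \right)} = - \frac{8^{2} - 6}{8} = - \frac{64 - 6}{8} = \left(- \frac{1}{8}\right) 58 = - \frac{29}{4}$)
$10900 - V{\left(54 \right)} = 10900 - - \frac{29}{4} = 10900 + \frac{29}{4} = \frac{43629}{4}$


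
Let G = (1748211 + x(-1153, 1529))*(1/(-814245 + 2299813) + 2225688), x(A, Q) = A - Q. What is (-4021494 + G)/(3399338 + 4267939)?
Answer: 1923810028889223891/3796753786112 ≈ 5.0670e+5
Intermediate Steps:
G = 5771436060870470265/1485568 (G = (1748211 + (-1153 - 1*1529))*(1/(-814245 + 2299813) + 2225688) = (1748211 + (-1153 - 1529))*(1/1485568 + 2225688) = (1748211 - 2682)*(1/1485568 + 2225688) = 1745529*(3306410870785/1485568) = 5771436060870470265/1485568 ≈ 3.8850e+12)
(-4021494 + G)/(3399338 + 4267939) = (-4021494 + 5771436060870470265/1485568)/(3399338 + 4267939) = (5771430086667671673/1485568)/7667277 = (5771430086667671673/1485568)*(1/7667277) = 1923810028889223891/3796753786112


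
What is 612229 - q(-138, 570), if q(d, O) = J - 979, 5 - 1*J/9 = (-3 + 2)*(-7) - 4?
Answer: 613190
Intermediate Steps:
J = 18 (J = 45 - 9*((-3 + 2)*(-7) - 4) = 45 - 9*(-1*(-7) - 4) = 45 - 9*(7 - 4) = 45 - 9*3 = 45 - 27 = 18)
q(d, O) = -961 (q(d, O) = 18 - 979 = -961)
612229 - q(-138, 570) = 612229 - 1*(-961) = 612229 + 961 = 613190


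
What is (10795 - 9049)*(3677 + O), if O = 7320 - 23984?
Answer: -22675302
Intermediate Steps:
O = -16664
(10795 - 9049)*(3677 + O) = (10795 - 9049)*(3677 - 16664) = 1746*(-12987) = -22675302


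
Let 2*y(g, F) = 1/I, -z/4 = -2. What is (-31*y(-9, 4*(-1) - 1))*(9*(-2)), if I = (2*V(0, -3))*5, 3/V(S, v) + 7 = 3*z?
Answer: 1581/10 ≈ 158.10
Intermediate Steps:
z = 8 (z = -4*(-2) = 8)
V(S, v) = 3/17 (V(S, v) = 3/(-7 + 3*8) = 3/(-7 + 24) = 3/17)
I = 30/17 (I = (2*(3/17))*5 = (6/17)*5 = 30/17 ≈ 1.7647)
y(g, F) = 17/60 (y(g, F) = 1/(2*(30/17)) = (½)*(17/30) = 17/60)
(-31*y(-9, 4*(-1) - 1))*(9*(-2)) = (-31*17/60)*(9*(-2)) = -527/60*(-18) = 1581/10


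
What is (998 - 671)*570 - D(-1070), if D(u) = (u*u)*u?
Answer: 1225229390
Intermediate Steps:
D(u) = u³ (D(u) = u²*u = u³)
(998 - 671)*570 - D(-1070) = (998 - 671)*570 - 1*(-1070)³ = 327*570 - 1*(-1225043000) = 186390 + 1225043000 = 1225229390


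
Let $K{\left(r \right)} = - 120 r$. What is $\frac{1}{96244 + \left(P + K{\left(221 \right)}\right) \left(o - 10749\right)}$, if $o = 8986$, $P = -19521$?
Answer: $\frac{1}{81266527} \approx 1.2305 \cdot 10^{-8}$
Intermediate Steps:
$K{\left(r \right)} = - 120 r$
$\frac{1}{96244 + \left(P + K{\left(221 \right)}\right) \left(o - 10749\right)} = \frac{1}{96244 + \left(-19521 - 26520\right) \left(8986 - 10749\right)} = \frac{1}{96244 + \left(-19521 - 26520\right) \left(-1763\right)} = \frac{1}{96244 - -81170283} = \frac{1}{96244 + 81170283} = \frac{1}{81266527}$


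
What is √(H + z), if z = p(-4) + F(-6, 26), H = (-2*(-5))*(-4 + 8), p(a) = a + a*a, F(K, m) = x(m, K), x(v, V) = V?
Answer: √46 ≈ 6.7823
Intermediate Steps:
F(K, m) = K
p(a) = a + a²
H = 40 (H = 10*4 = 40)
z = 6 (z = -4*(1 - 4) - 6 = -4*(-3) - 6 = 12 - 6 = 6)
√(H + z) = √(40 + 6) = √46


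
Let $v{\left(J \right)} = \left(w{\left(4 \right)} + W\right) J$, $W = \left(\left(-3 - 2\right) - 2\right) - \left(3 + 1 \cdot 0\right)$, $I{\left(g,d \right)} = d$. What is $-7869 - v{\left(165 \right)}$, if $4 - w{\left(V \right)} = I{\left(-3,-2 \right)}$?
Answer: $-7209$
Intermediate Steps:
$w{\left(V \right)} = 6$ ($w{\left(V \right)} = 4 - -2 = 4 + 2 = 6$)
$W = -10$ ($W = \left(-5 - 2\right) - \left(3 + 0\right) = -7 - 3 = -10$)
$v{\left(J \right)} = - 4 J$ ($v{\left(J \right)} = \left(6 - 10\right) J = - 4 J$)
$-7869 - v{\left(165 \right)} = -7869 - \left(-4\right) 165 = -7869 - -660 = -7869 + 660 = -7209$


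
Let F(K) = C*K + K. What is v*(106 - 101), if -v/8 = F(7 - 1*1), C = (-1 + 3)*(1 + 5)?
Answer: -3120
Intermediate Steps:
C = 12 (C = 2*6 = 12)
F(K) = 13*K (F(K) = 12*K + K = 13*K)
v = -624 (v = -104*(7 - 1*1) = -104*(7 - 1) = -104*6 = -8*78 = -624)
v*(106 - 101) = -624*(106 - 101) = -624*5 = -3120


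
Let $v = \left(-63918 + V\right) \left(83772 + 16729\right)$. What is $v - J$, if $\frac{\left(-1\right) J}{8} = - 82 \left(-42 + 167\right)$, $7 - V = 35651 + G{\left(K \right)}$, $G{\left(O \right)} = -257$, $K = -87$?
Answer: $-9980333805$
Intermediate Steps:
$V = -35387$ ($V = 7 - \left(35651 - 257\right) = 7 - 35394 = -35387$)
$v = -9980251805$ ($v = \left(-63918 - 35387\right) \left(83772 + 16729\right) = \left(-99305\right) 100501 = -9980251805$)
$J = 82000$ ($J = - 8 \left(- 82 \left(-42 + 167\right)\right) = - 8 \left(\left(-82\right) 125\right) = \left(-8\right) \left(-10250\right) = 82000$)
$v - J = -9980251805 - 82000 = -9980333805$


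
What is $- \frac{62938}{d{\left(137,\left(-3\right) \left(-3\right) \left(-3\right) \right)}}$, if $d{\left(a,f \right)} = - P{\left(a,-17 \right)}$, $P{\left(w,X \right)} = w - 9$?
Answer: $\frac{31469}{64} \approx 491.7$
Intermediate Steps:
$P{\left(w,X \right)} = -9 + w$ ($P{\left(w,X \right)} = w - 9 = -9 + w$)
$d{\left(a,f \right)} = 9 - a$ ($d{\left(a,f \right)} = - (-9 + a) = 9 - a$)
$- \frac{62938}{d{\left(137,\left(-3\right) \left(-3\right) \left(-3\right) \right)}} = - \frac{62938}{9 - 137} = - \frac{62938}{-128} = \left(-62938\right) \left(- \frac{1}{128}\right) = \frac{31469}{64}$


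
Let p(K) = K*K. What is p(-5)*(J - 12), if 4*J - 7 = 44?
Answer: 75/4 ≈ 18.750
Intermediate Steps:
J = 51/4 (J = 7/4 + (¼)*44 = 7/4 + 11 = 51/4 ≈ 12.750)
p(K) = K²
p(-5)*(J - 12) = (-5)²*(51/4 - 12) = 25*(¾) = 75/4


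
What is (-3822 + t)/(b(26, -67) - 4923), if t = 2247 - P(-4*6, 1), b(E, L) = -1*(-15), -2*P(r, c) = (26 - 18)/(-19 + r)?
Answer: 67729/211044 ≈ 0.32092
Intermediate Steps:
P(r, c) = -4/(-19 + r) (P(r, c) = -(26 - 18)/(2*(-19 + r)) = -4/(-19 + r))
b(E, L) = 15
t = 96617/43 (t = 2247 - (-4)/(-19 - 4*6) = 2247 - (-4)/(-19 - 24) = 2247 - (-4)/(-43) = 2247 - (-4)*(-1)/43 = 2247 - 1*4/43 = 2247 - 4/43 = 96617/43 ≈ 2246.9)
(-3822 + t)/(b(26, -67) - 4923) = (-3822 + 96617/43)/(15 - 4923) = -67729/43/(-4908) = -67729/43*(-1/4908) = 67729/211044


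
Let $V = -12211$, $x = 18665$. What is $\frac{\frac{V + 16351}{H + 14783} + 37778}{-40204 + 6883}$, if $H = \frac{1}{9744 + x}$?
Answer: $- \frac{172453843937}{152106832974} \approx -1.1338$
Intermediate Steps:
$H = \frac{1}{28409}$ ($H = \frac{1}{9744 + 18665} = \frac{1}{28409} \approx 3.52 \cdot 10^{-5}$)
$\frac{\frac{V + 16351}{H + 14783} + 37778}{-40204 + 6883} = \frac{\frac{-12211 + 16351}{\frac{1}{28409} + 14783} + 37778}{-40204 + 6883} = \frac{\frac{4140}{\frac{419970248}{28409}} + 37778}{-33321} = \left(4140 \cdot \frac{28409}{419970248} + 37778\right) \left(- \frac{1}{33321}\right) = \left(\frac{1278405}{4564894} + 37778\right) \left(- \frac{1}{33321}\right) = \frac{172453843937}{4564894} \left(- \frac{1}{33321}\right) = - \frac{172453843937}{152106832974}$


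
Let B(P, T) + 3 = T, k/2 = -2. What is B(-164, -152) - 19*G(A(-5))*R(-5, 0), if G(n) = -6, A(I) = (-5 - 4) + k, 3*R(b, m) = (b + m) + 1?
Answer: -307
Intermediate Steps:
R(b, m) = ⅓ + b/3 + m/3 (R(b, m) = ((b + m) + 1)/3 = (1 + b + m)/3 = ⅓ + b/3 + m/3)
k = -4 (k = 2*(-2) = -4)
A(I) = -13 (A(I) = (-5 - 4) - 4 = -9 - 4 = -13)
B(P, T) = -3 + T
B(-164, -152) - 19*G(A(-5))*R(-5, 0) = (-3 - 152) - 19*(-6)*(⅓ + (⅓)*(-5) + (⅓)*0) = -155 - (-114)*(⅓ - 5/3 + 0) = -155 - (-114)*(-4)/3 = -155 - 1*152 = -155 - 152 = -307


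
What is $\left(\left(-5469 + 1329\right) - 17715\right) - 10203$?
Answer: $-32058$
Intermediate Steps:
$\left(\left(-5469 + 1329\right) - 17715\right) - 10203 = \left(-4140 - 17715\right) - 10203 = -21855 - 10203 = -32058$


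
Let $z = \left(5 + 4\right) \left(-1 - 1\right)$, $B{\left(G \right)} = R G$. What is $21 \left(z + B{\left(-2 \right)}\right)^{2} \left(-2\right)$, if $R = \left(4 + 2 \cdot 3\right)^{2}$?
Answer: $-1996008$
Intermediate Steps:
$R = 100$ ($R = \left(4 + 6\right)^{2} = 10^{2} = 100$)
$B{\left(G \right)} = 100 G$
$z = -18$ ($z = 9 \left(-2\right) = -18$)
$21 \left(z + B{\left(-2 \right)}\right)^{2} \left(-2\right) = 21 \left(-18 + 100 \left(-2\right)\right)^{2} \left(-2\right) = 21 \left(-18 - 200\right)^{2} \left(-2\right) = 21 \left(-218\right)^{2} \left(-2\right) = 21 \cdot 47524 \left(-2\right) = 998004 \left(-2\right) = -1996008$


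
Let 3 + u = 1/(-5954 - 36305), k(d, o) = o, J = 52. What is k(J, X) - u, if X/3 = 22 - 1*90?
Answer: -8494058/42259 ≈ -201.00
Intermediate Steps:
X = -204 (X = 3*(22 - 1*90) = 3*(22 - 90) = 3*(-68) = -204)
u = -126778/42259 (u = -3 + 1/(-5954 - 36305) = -3 + 1/(-42259) = -3 - 1/42259 = -126778/42259 ≈ -3.0000)
k(J, X) - u = -204 - 1*(-126778/42259) = -204 + 126778/42259 = -8494058/42259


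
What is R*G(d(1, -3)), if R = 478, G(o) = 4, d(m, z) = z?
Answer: 1912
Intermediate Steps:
R*G(d(1, -3)) = 478*4 = 1912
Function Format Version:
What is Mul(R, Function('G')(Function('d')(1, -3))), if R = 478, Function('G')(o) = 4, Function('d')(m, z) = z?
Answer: 1912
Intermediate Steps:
Mul(R, Function('G')(Function('d')(1, -3))) = Mul(478, 4) = 1912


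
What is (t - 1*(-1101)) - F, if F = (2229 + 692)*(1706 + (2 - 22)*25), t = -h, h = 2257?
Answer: -3523882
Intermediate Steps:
t = -2257 (t = -1*2257 = -2257)
F = 3522726 (F = 2921*(1706 - 20*25) = 2921*(1706 - 500) = 2921*1206 = 3522726)
(t - 1*(-1101)) - F = (-2257 - 1*(-1101)) - 1*3522726 = (-2257 + 1101) - 3522726 = -1156 - 3522726 = -3523882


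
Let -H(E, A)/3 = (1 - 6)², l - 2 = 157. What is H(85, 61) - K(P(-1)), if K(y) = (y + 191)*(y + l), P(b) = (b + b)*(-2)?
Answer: -31860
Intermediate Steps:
l = 159 (l = 2 + 157 = 159)
H(E, A) = -75 (H(E, A) = -3*(1 - 6)² = -3*(-5)² = -3*25 = -75)
P(b) = -4*b (P(b) = (2*b)*(-2) = -4*b)
K(y) = (159 + y)*(191 + y) (K(y) = (y + 191)*(y + 159) = (191 + y)*(159 + y) = (159 + y)*(191 + y))
H(85, 61) - K(P(-1)) = -75 - (30369 + (-4*(-1))² + 350*(-4*(-1))) = -75 - (30369 + 4² + 350*4) = -75 - (30369 + 16 + 1400) = -75 - 1*31785 = -75 - 31785 = -31860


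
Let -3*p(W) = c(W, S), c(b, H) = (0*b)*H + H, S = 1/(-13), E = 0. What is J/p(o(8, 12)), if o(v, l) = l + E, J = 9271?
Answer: 361569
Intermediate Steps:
S = -1/13 ≈ -0.076923
o(v, l) = l (o(v, l) = l + 0 = l)
c(b, H) = H (c(b, H) = 0*H + H = 0 + H = H)
p(W) = 1/39 (p(W) = -1/3*(-1/13) = 1/39)
J/p(o(8, 12)) = 9271/(1/39) = 9271*39 = 361569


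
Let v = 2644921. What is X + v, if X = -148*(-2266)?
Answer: 2980289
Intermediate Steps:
X = 335368
X + v = 335368 + 2644921 = 2980289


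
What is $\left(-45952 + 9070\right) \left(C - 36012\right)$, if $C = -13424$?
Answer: $1823298552$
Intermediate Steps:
$\left(-45952 + 9070\right) \left(C - 36012\right) = \left(-45952 + 9070\right) \left(-13424 - 36012\right) = \left(-36882\right) \left(-49436\right) = 1823298552$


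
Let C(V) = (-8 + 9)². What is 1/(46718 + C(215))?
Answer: 1/46719 ≈ 2.1405e-5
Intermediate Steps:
C(V) = 1 (C(V) = 1² = 1)
1/(46718 + C(215)) = 1/(46718 + 1) = 1/46719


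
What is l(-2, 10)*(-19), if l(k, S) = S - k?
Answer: -228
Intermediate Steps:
l(-2, 10)*(-19) = (10 - 1*(-2))*(-19) = (10 + 2)*(-19) = 12*(-19) = -228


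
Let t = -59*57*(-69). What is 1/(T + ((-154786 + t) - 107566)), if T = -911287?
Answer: -1/941592 ≈ -1.0620e-6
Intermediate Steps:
t = 232047 (t = -3363*(-69) = 232047)
1/(T + ((-154786 + t) - 107566)) = 1/(-911287 + ((-154786 + 232047) - 107566)) = 1/(-911287 + (77261 - 107566)) = 1/(-911287 - 30305) = 1/(-941592) = -1/941592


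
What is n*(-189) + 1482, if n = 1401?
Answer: -263307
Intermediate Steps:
n*(-189) + 1482 = 1401*(-189) + 1482 = -264789 + 1482 = -263307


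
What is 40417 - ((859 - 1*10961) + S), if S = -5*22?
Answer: 50629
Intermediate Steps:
S = -110
40417 - ((859 - 1*10961) + S) = 40417 - ((859 - 1*10961) - 110) = 40417 - ((859 - 10961) - 110) = 40417 - (-10102 - 110) = 40417 - 1*(-10212) = 40417 + 10212 = 50629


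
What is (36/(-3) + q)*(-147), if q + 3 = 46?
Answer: -4557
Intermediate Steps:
q = 43 (q = -3 + 46 = 43)
(36/(-3) + q)*(-147) = (36/(-3) + 43)*(-147) = (36*(-1/3) + 43)*(-147) = (-12 + 43)*(-147) = 31*(-147) = -4557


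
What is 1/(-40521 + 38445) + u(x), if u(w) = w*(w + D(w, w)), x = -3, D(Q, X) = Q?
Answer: 37367/2076 ≈ 18.000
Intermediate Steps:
u(w) = 2*w² (u(w) = w*(w + w) = w*(2*w) = 2*w²)
1/(-40521 + 38445) + u(x) = 1/(-40521 + 38445) + 2*(-3)² = 1/(-2076) + 2*9 = -1/2076 + 18 = 37367/2076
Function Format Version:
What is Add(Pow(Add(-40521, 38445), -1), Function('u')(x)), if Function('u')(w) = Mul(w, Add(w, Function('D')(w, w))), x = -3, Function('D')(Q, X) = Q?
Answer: Rational(37367, 2076) ≈ 18.000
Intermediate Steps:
Function('u')(w) = Mul(2, Pow(w, 2)) (Function('u')(w) = Mul(w, Add(w, w)) = Mul(w, Mul(2, w)) = Mul(2, Pow(w, 2)))
Add(Pow(Add(-40521, 38445), -1), Function('u')(x)) = Add(Pow(Add(-40521, 38445), -1), Mul(2, Pow(-3, 2))) = Add(Pow(-2076, -1), Mul(2, 9)) = Add(Rational(-1, 2076), 18) = Rational(37367, 2076)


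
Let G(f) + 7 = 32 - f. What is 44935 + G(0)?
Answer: 44960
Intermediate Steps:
G(f) = 25 - f (G(f) = -7 + (32 - f) = 25 - f)
44935 + G(0) = 44935 + (25 - 1*0) = 44935 + (25 + 0) = 44935 + 25 = 44960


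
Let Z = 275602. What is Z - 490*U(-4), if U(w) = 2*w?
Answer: 279522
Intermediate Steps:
Z - 490*U(-4) = 275602 - 490*2*(-4) = 275602 - 490*(-8) = 275602 - 1*(-3920) = 275602 + 3920 = 279522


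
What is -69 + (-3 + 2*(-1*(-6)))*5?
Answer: -24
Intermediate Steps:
-69 + (-3 + 2*(-1*(-6)))*5 = -69 + (-3 + 2*6)*5 = -69 + (-3 + 12)*5 = -69 + 9*5 = -69 + 45 = -24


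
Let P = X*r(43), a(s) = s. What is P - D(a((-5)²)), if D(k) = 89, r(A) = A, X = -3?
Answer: -218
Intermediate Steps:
P = -129 (P = -3*43 = -129)
P - D(a((-5)²)) = -129 - 1*89 = -129 - 89 = -218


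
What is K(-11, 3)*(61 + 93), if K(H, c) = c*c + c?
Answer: 1848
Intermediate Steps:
K(H, c) = c + c² (K(H, c) = c² + c = c + c²)
K(-11, 3)*(61 + 93) = (3*(1 + 3))*(61 + 93) = (3*4)*154 = 12*154 = 1848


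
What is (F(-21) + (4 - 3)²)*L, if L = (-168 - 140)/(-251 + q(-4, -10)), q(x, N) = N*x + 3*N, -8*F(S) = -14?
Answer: 847/241 ≈ 3.5145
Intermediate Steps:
F(S) = 7/4 (F(S) = -⅛*(-14) = 7/4)
q(x, N) = 3*N + N*x
L = 308/241 (L = (-168 - 140)/(-251 - 10*(3 - 4)) = -308/(-251 - 10*(-1)) = -308/(-251 + 10) = -308/(-241) = -308*(-1/241) = 308/241 ≈ 1.2780)
(F(-21) + (4 - 3)²)*L = (7/4 + (4 - 3)²)*(308/241) = (7/4 + 1²)*(308/241) = (7/4 + 1)*(308/241) = (11/4)*(308/241) = 847/241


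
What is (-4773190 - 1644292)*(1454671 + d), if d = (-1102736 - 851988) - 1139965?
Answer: 10524785994676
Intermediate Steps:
d = -3094689 (d = -1954724 - 1139965 = -3094689)
(-4773190 - 1644292)*(1454671 + d) = (-4773190 - 1644292)*(1454671 - 3094689) = -6417482*(-1640018) = 10524785994676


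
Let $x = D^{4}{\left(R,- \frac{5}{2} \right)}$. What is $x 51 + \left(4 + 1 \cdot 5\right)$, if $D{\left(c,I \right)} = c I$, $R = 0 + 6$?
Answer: $2581884$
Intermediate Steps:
$R = 6$
$D{\left(c,I \right)} = I c$
$x = 50625$ ($x = \left(- \frac{5}{2} \cdot 6\right)^{4} = \left(\left(-5\right) \frac{1}{2} \cdot 6\right)^{4} = \left(\left(- \frac{5}{2}\right) 6\right)^{4} = \left(-15\right)^{4} = 50625$)
$x 51 + \left(4 + 1 \cdot 5\right) = 50625 \cdot 51 + \left(4 + 1 \cdot 5\right) = 2581875 + \left(4 + 5\right) = 2581875 + 9 = 2581884$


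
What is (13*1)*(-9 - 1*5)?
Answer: -182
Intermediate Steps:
(13*1)*(-9 - 1*5) = 13*(-9 - 5) = 13*(-14) = -182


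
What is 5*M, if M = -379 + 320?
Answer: -295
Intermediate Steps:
M = -59
5*M = 5*(-59) = -295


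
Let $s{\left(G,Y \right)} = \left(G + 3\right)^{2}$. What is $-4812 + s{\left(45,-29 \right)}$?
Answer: $-2508$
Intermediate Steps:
$s{\left(G,Y \right)} = \left(3 + G\right)^{2}$
$-4812 + s{\left(45,-29 \right)} = -4812 + \left(3 + 45\right)^{2} = -4812 + 48^{2} = -4812 + 2304 = -2508$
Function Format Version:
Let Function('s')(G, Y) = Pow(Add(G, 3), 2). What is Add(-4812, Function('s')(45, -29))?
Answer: -2508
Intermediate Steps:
Function('s')(G, Y) = Pow(Add(3, G), 2)
Add(-4812, Function('s')(45, -29)) = Add(-4812, Pow(Add(3, 45), 2)) = Add(-4812, Pow(48, 2)) = Add(-4812, 2304) = -2508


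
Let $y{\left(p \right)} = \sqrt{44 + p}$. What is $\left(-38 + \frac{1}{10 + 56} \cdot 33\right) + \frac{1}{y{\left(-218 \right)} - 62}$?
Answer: $- \frac{150737}{4018} - \frac{i \sqrt{174}}{4018} \approx -37.515 - 0.003283 i$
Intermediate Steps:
$\left(-38 + \frac{1}{10 + 56} \cdot 33\right) + \frac{1}{y{\left(-218 \right)} - 62} = \left(-38 + \frac{1}{10 + 56} \cdot 33\right) + \frac{1}{\sqrt{44 - 218} - 62} = \left(-38 + \frac{1}{66} \cdot 33\right) + \frac{1}{\sqrt{-174} - 62} = \left(-38 + \frac{1}{66} \cdot 33\right) + \frac{1}{i \sqrt{174} - 62} = \left(-38 + \frac{1}{2}\right) + \frac{1}{-62 + i \sqrt{174}} = - \frac{75}{2} + \frac{1}{-62 + i \sqrt{174}}$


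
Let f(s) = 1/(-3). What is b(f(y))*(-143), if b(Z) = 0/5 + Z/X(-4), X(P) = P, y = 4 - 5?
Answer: -143/12 ≈ -11.917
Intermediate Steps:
y = -1
f(s) = -1/3
b(Z) = -Z/4 (b(Z) = 0/5 + Z/(-4) = 0*(1/5) + Z*(-1/4) = 0 - Z/4 = -Z/4)
b(f(y))*(-143) = -1/4*(-1/3)*(-143) = (1/12)*(-143) = -143/12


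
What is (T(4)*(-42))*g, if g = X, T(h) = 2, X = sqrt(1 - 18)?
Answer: -84*I*sqrt(17) ≈ -346.34*I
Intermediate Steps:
X = I*sqrt(17) (X = sqrt(-17) = I*sqrt(17) ≈ 4.1231*I)
g = I*sqrt(17) ≈ 4.1231*I
(T(4)*(-42))*g = (2*(-42))*(I*sqrt(17)) = -84*I*sqrt(17)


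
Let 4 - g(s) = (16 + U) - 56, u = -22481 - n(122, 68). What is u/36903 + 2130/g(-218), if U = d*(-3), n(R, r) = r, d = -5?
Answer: 77949469/1070187 ≈ 72.837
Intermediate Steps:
U = 15 (U = -5*(-3) = 15)
u = -22549 (u = -22481 - 1*68 = -22481 - 68 = -22549)
g(s) = 29 (g(s) = 4 - ((16 + 15) - 56) = 4 - (31 - 56) = 4 - 1*(-25) = 4 + 25 = 29)
u/36903 + 2130/g(-218) = -22549/36903 + 2130/29 = 77949469/1070187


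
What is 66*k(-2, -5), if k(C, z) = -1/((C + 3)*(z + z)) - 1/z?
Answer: 99/5 ≈ 19.800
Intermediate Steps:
k(C, z) = -1/z - 1/(2*z*(3 + C)) (k(C, z) = -1/((3 + C)*(2*z)) - 1/z = -1/(2*z*(3 + C)) - 1/z = -1/z - 1/(2*z*(3 + C)))
66*k(-2, -5) = 66*((-7/2 - 1*(-2))/((-5)*(3 - 2))) = 66*(-1/5*(-7/2 + 2)/1) = 66*(-1/5*1*(-3/2)) = 66*(3/10) = 99/5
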